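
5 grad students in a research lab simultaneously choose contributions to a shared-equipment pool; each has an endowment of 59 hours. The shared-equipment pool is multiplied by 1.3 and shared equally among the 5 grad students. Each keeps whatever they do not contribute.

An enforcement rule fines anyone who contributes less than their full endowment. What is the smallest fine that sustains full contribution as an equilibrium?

43.66 hours

Given the others contribute fully, the best deviation is to contribute 0 (any partial contribution still incurs the fine and gives up units whose private return 0.2600 is below 1).
Deviating from 59 to 0 saves 59 hours but forfeits the deviator's share of the drop in the shared-equipment pool: 1.3/5 × 59 = 15.34.
So the deviation gain is 59 − 15.34 = 43.66, and the fine must be at least 43.66 hours to wipe it out.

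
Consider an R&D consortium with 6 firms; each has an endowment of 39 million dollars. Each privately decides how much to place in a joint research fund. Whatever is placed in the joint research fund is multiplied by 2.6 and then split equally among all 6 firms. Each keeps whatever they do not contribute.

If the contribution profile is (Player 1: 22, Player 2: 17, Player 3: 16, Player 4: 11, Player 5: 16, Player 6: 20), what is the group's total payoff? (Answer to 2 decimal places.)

Total contributed: 22 + 17 + 16 + 11 + 16 + 20 = 102; total kept: 6 × 39 − 102 = 132.
The joint research fund pays out 2.6 × 102 = 265.20 in aggregate.
Group total = 132 + 265.20 = 397.20.

397.20 million dollars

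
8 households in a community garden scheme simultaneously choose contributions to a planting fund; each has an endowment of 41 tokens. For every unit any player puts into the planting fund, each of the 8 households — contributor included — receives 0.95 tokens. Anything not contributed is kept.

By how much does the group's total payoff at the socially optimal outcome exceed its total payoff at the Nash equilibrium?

The private return per contributed unit is 0.95 < 1, so contributing 0 is dominant for every player. At the Nash equilibrium everyone keeps their 41, and the group total is 8 × 41 = 328.
Each contributed unit returns 7.600 to the group as a whole (0.95 to each of 8 players), which exceeds 1, so the social optimum is full contribution: group total = 7.600 × 328 = 2492.80.
Efficiency loss = 2492.80 − 328 = 2164.80.

2164.80 tokens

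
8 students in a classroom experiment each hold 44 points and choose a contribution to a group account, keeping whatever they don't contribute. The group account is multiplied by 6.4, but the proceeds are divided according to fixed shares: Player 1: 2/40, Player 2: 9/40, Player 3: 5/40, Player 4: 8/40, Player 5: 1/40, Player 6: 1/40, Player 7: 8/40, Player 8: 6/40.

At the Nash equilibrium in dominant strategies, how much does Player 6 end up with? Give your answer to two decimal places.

65.12 points

For player j, contributing a unit is worthwhile iff 6.4 × (j's share) ≥ 1, i.e. iff j's share is at least 0.1563.
Player 2, Player 4 and Player 7 are above the threshold, contributing 44 each; the remaining 5 contribute 0. Total contributed: 132.
Player 6 keeps 44 and receives 6.4 × 132 × 1/40 = 21.12 from the group account, for a payoff of 65.12.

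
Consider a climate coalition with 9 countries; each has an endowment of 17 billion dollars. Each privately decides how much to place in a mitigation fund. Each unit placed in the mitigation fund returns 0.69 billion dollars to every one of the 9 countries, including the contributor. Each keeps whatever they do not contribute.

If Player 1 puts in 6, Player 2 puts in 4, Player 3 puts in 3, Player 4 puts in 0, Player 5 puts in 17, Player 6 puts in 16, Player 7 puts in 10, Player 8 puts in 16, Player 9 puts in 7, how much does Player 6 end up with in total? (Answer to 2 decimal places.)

Total contributed: 6 + 4 + 3 + 0 + 17 + 16 + 10 + 16 + 7 = 79.
Each receives 0.69 × 79 = 54.51 from the mitigation fund.
Player 6 keeps 17 − 16 = 1, so Player 6's payoff is 1 + 54.51 = 55.51.

55.51 billion dollars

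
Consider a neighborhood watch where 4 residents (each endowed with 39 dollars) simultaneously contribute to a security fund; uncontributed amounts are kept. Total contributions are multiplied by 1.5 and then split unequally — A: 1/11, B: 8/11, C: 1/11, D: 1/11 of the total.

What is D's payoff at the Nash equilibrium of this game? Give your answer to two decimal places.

For player j, contributing a unit is worthwhile iff 1.5 × (j's share) ≥ 1, i.e. iff j's share is at least 0.6667.
B alone (share 8/11) is above the threshold, contributing 39; the remaining 3 contribute 0. Total contributed: 39.
D keeps 39 and receives 1.5 × 39 × 1/11 = 5.32 from the security fund, for a payoff of 44.32.

44.32 dollars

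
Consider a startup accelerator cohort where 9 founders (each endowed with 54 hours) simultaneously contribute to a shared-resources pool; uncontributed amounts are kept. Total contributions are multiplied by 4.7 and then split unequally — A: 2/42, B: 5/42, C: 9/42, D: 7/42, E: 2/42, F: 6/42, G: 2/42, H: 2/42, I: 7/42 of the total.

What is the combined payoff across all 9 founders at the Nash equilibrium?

685.80 hours

Each unit j contributes comes back to j as 4.7 × (j's share), so j prefers to contribute only if that share exceeds 1/4.7 = 0.2128; otherwise keeping the unit dominates.
The only share above 0.2128 is C's 9/42, contributing 54; the remaining 8 contribute 0. Total contributed: 54.
The shared-resources pool pays out 4.7 × 54 = 253.80 in total (split across the unequal shares, but the aggregate is all that matters for the group sum).
The 8 free-riders keep 54 each, adding 432. Group total = 432 + 253.80 = 685.80.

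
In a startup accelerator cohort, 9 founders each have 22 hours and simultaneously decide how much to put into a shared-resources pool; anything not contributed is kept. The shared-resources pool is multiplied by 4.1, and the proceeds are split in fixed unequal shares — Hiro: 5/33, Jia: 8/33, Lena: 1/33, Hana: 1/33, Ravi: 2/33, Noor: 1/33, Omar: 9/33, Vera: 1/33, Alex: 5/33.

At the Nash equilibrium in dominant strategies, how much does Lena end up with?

Each unit j contributes comes back to j as 4.1 × (j's share), so j prefers to contribute only if that share exceeds 1/4.1 = 0.2439; otherwise keeping the unit dominates.
Omar alone (share 9/33) is above the threshold, contributing 22; the remaining 8 contribute 0. Total contributed: 22.
Lena keeps 22 and receives 4.1 × 22 × 1/33 = 2.73 from the shared-resources pool, for a payoff of 24.73.

24.73 hours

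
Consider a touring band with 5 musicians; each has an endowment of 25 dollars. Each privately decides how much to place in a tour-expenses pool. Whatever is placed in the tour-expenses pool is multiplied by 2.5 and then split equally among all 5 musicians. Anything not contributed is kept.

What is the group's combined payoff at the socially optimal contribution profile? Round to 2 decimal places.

Each contributed unit returns 2.500 to the group as a whole (0.5000 to each of 5 players), which exceeds 1, so the social optimum is full contribution: group total = 2.500 × 125 = 312.50.

312.50 dollars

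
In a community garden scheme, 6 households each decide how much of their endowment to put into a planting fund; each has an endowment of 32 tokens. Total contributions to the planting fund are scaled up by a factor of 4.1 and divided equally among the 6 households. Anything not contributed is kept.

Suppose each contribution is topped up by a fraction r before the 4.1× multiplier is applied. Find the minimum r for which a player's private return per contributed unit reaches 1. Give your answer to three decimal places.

With matching at rate r, one contributed unit becomes (1 + r) in the planting fund and returns 4.1 × (1 + r) / 6 to the contributor.
Setting this equal to 1: 1 + r = 6/4.1 = 1.4634.
So the minimum matching rate is r = 1.4634 − 1 = 0.463.

0.463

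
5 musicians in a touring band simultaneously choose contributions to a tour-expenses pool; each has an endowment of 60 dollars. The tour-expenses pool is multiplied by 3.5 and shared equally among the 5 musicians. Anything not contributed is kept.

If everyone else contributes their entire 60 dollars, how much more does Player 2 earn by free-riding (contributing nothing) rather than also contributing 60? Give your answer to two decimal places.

Switching from a contribution of 60 to 0 lets Player 2 keep an extra 60 dollars, but lowers the tour-expenses pool by 60, which costs Player 2 their own share of that drop: 3.5/5 × 60 = 42.00.
Net gain = 60 − 42.00 = 18.00. The private return per contributed unit (0.7000) is below 1, so free-riding is indeed the best response regardless of what the others do.

18.00 dollars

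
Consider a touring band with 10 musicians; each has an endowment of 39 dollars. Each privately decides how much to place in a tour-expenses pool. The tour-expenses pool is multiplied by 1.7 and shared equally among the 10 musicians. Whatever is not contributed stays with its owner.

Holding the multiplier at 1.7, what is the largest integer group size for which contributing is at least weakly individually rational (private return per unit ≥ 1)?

1

Private return per unit is 1.7/(group size), which is ≥ 1 whenever the group size is ≤ 1.7.
The largest such integer is 1.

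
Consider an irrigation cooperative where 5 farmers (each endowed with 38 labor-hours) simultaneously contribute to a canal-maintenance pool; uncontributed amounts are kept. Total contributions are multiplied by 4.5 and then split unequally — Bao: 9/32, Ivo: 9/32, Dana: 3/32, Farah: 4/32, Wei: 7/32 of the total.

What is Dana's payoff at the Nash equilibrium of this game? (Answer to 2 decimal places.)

70.06 labor-hours

A player with share s gets back 4.5·s per unit contributed, so full contribution is dominant for anyone with s > 1/4.5 = 0.2222 and zero contribution is dominant for anyone below.
Bao and Ivo are above the threshold, contributing 38 each; the remaining 3 contribute 0. Total contributed: 76.
Dana keeps 38 and receives 4.5 × 76 × 3/32 = 32.06 from the canal-maintenance pool, for a payoff of 70.06.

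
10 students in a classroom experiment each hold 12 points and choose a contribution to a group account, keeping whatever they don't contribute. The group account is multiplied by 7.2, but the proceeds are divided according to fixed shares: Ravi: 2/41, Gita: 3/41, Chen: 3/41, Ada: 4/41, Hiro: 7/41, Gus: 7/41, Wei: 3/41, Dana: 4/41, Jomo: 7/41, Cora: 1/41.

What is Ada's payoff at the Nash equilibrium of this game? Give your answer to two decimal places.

37.29 points

For player j, contributing a unit is worthwhile iff 7.2 × (j's share) ≥ 1, i.e. iff j's share is at least 0.1389.
Hiro, Gus and Jomo are above the threshold, contributing 12 each; the remaining 7 contribute 0. Total contributed: 36.
Ada keeps 12 and receives 7.2 × 36 × 4/41 = 25.29 from the group account, for a payoff of 37.29.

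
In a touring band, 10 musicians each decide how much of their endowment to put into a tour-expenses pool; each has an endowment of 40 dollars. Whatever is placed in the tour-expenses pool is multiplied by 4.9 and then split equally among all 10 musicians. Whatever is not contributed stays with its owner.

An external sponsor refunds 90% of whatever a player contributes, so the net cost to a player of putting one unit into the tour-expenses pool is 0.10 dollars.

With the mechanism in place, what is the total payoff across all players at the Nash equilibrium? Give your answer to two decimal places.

2320.00 dollars

The effective private return per unit is now (4.9/10) / 0.10 = 4.9000 > 1, so every player's dominant strategy flips to full contribution.
So the Nash equilibrium is full contribution by all 10; the group earns 10 × (40 × 0.90 + 4.9 × 40) = 2320.00.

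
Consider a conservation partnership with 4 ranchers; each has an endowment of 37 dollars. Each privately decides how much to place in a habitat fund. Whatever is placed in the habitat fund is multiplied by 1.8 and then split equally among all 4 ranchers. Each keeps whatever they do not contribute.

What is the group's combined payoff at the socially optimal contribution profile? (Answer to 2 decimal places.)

Each contributed unit returns 1.800 to the group as a whole (0.4500 to each of 4 players), which exceeds 1, so the social optimum is full contribution: group total = 1.800 × 148 = 266.40.

266.40 dollars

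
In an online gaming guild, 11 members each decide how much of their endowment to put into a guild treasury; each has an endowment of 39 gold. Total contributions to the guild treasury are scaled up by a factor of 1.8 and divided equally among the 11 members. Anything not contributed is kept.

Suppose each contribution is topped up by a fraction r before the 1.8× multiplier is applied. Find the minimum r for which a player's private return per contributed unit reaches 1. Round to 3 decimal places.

With matching at rate r, one contributed unit becomes (1 + r) in the guild treasury and returns 1.8 × (1 + r) / 11 to the contributor.
Setting this equal to 1: 1 + r = 11/1.8 = 6.1111.
So the minimum matching rate is r = 6.1111 − 1 = 5.111.

5.111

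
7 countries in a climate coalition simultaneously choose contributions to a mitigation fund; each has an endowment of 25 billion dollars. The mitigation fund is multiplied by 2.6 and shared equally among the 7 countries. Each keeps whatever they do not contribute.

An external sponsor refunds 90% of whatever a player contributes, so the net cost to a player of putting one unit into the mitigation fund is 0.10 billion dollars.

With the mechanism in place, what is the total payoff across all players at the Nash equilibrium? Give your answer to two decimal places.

Under the mechanism each unit contributed yields (2.6/7) / 0.10 = 3.7143 back to its contributor per unit of net cost, which exceeds 1, making full contribution the dominant choice for everyone.
So the Nash equilibrium is full contribution by all 7; the group earns 7 × (25 × 0.90 + 2.6 × 25) = 612.50.

612.50 billion dollars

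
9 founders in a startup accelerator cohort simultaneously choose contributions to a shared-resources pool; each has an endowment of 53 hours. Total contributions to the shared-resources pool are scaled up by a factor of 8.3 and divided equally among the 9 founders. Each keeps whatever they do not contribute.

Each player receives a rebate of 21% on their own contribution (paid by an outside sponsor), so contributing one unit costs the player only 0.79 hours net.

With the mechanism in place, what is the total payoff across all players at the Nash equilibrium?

4059.27 hours

Under the mechanism each unit contributed yields (8.3/9) / 0.79 = 1.1674 back to its contributor per unit of net cost, which exceeds 1, making full contribution the dominant choice for everyone.
At the Nash equilibrium everyone contributes 53. Group total payoff = 9 × (53 × 0.21 + 8.3 × 53) = 4059.27.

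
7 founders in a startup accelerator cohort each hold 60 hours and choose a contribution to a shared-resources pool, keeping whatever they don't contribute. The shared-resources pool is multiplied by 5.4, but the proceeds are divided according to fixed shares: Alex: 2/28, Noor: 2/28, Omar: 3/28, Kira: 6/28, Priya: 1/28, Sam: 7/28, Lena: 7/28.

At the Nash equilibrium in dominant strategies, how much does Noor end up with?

129.43 hours

Player j's private return per contributed unit is 5.4 × (j's share). Contributing is weakly dominant for j when that share is at least 1/5.4 = 0.1852, and contributing 0 is dominant otherwise.
The shares above 0.1852 belong to Kira, Sam and Lena, contributing 60 each; the remaining 4 contribute 0. Total contributed: 180.
Noor keeps 60 and receives 5.4 × 180 × 2/28 = 69.43 from the shared-resources pool, for a payoff of 129.43.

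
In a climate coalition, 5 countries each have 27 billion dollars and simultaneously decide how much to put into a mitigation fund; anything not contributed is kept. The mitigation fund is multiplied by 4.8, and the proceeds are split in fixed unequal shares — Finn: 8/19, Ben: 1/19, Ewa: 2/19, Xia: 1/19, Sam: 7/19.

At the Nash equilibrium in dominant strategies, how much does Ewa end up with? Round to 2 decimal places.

Player j's private return per contributed unit is 4.8 × (j's share). Contributing is weakly dominant for j when that share is at least 1/4.8 = 0.2083, and contributing 0 is dominant otherwise.
The shares above 0.2083 belong to Finn and Sam, contributing 27 each; the remaining 3 contribute 0. Total contributed: 54.
Ewa keeps 27 and receives 4.8 × 54 × 2/19 = 27.28 from the mitigation fund, for a payoff of 54.28.

54.28 billion dollars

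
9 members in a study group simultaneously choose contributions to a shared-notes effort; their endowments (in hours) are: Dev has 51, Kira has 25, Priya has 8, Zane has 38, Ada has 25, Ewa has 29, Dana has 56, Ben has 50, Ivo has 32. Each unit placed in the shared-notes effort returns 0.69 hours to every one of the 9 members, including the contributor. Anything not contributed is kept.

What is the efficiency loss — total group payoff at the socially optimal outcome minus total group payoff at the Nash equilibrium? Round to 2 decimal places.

The private return per contributed unit is 0.69 < 1 for everyone, so the Nash equilibrium is zero contribution and the group total is Σ E_j = 51 + 25 + 8 + 38 + 25 + 29 + 56 + 50 + 32 = 314.
Each contributed unit returns 6.210 to the group, so the social optimum is full contribution by everyone: group total = 6.210 × 314 = 1949.94.
Efficiency loss = (6.210 − 1) × 314 = 1635.94.

1635.94 hours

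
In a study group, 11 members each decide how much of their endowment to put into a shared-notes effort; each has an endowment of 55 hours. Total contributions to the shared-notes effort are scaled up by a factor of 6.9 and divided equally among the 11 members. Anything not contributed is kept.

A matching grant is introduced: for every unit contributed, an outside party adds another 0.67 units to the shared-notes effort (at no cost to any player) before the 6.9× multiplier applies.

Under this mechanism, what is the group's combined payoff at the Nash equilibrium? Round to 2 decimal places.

6971.42 hours

The effective private return per unit is now 6.9 × 1.67 / 11 = 1.0475 > 1, so every player's dominant strategy flips to full contribution.
So the Nash equilibrium is full contribution by all 11; the group earns 6.9 × 1.67 × 605 = 6971.42.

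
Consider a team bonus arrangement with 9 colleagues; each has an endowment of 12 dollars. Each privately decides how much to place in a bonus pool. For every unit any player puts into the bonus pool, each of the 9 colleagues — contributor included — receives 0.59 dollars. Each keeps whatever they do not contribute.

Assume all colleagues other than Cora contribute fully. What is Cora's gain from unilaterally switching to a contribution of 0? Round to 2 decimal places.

Switching from a contribution of 12 to 0 lets Cora keep an extra 12 dollars, but lowers the bonus pool by 12, which costs Cora their own share of that drop: 0.59 × 12 = 7.08.
Net gain = 12 − 7.08 = 4.92. The private return per contributed unit (0.59) is below 1, so free-riding is indeed the best response regardless of what the others do.

4.92 dollars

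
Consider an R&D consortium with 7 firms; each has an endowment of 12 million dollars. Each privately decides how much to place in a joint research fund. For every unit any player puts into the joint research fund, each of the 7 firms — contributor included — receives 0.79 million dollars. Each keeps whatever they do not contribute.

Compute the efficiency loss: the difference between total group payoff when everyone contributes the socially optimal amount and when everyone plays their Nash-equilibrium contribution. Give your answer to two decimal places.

380.52 million dollars

The private return per contributed unit is 0.79 < 1, so contributing 0 is dominant for every player. At the Nash equilibrium everyone keeps their 12, and the group total is 7 × 12 = 84.
Each contributed unit returns 5.530 to the group as a whole (0.79 to each of 7 players), which exceeds 1, so the social optimum is full contribution: group total = 5.530 × 84 = 464.52.
Efficiency loss = 464.52 − 84 = 380.52.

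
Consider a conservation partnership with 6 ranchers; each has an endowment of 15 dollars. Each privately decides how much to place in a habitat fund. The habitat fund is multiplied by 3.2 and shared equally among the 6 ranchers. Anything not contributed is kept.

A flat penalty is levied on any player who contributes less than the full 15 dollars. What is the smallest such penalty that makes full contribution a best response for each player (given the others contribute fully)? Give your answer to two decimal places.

Given the others contribute fully, the best deviation is to contribute 0 (any partial contribution still incurs the fine and gives up units whose private return 0.5333 is below 1).
Deviating from 15 to 0 saves 15 dollars but forfeits the deviator's share of the drop in the habitat fund: 3.2/6 × 15 = 8.00.
So the deviation gain is 15 − 8.00 = 7.00, and the fine must be at least 7.00 dollars to wipe it out.

7.00 dollars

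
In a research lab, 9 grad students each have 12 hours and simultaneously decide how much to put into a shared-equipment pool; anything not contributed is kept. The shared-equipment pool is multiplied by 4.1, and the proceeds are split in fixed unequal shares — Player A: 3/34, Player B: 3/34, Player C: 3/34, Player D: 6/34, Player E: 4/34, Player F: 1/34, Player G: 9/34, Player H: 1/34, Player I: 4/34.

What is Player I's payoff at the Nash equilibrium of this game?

17.79 hours

Each unit j contributes comes back to j as 4.1 × (j's share), so j prefers to contribute only if that share exceeds 1/4.1 = 0.2439; otherwise keeping the unit dominates.
Only Player G (9/34) clears that bar, contributing 12; the remaining 8 contribute 0. Total contributed: 12.
Player I keeps 12 and receives 4.1 × 12 × 4/34 = 5.79 from the shared-equipment pool, for a payoff of 17.79.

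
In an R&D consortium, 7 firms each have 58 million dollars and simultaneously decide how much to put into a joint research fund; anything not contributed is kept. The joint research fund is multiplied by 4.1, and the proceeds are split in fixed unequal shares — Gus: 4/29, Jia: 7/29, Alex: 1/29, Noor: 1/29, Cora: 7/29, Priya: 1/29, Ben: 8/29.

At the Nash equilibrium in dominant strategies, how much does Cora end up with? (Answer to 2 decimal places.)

Player j's private return per contributed unit is 4.1 × (j's share). Contributing is weakly dominant for j when that share is at least 1/4.1 = 0.2439, and contributing 0 is dominant otherwise.
Ben alone (share 8/29) is above the threshold, contributing 58; the remaining 6 contribute 0. Total contributed: 58.
Cora keeps 58 and receives 4.1 × 58 × 7/29 = 57.40 from the joint research fund, for a payoff of 115.40.

115.40 million dollars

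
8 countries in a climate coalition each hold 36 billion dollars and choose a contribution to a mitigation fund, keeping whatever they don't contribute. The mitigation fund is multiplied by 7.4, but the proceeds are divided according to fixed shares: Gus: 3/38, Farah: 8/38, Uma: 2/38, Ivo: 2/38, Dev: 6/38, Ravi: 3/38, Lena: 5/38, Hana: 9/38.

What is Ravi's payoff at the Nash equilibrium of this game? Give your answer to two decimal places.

99.09 billion dollars

Player j's private return per contributed unit is 7.4 × (j's share). Contributing is weakly dominant for j when that share is at least 1/7.4 = 0.1351, and contributing 0 is dominant otherwise.
Farah, Dev and Hana are above the threshold, contributing 36 each; the remaining 5 contribute 0. Total contributed: 108.
Ravi keeps 36 and receives 7.4 × 108 × 3/38 = 63.09 from the mitigation fund, for a payoff of 99.09.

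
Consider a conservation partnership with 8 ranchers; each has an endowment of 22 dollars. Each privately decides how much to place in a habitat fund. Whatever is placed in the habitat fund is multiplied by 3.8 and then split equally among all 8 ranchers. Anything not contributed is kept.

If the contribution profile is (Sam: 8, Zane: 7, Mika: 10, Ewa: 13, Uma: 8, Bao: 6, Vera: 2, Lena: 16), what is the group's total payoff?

372.00 dollars

Total contributed: 8 + 7 + 10 + 13 + 8 + 6 + 2 + 16 = 70; total kept: 8 × 22 − 70 = 106.
The habitat fund pays out 3.8 × 70 = 266.00 in aggregate.
Group total = 106 + 266.00 = 372.00.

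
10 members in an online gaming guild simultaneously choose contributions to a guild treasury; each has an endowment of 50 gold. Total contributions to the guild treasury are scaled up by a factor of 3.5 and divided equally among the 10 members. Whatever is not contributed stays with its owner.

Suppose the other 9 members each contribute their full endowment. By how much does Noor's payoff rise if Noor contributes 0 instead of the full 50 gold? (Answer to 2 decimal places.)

Switching from a contribution of 50 to 0 lets Noor keep an extra 50 gold, but lowers the guild treasury by 50, which costs Noor their own share of that drop: 3.5/10 × 50 = 17.50.
Net gain = 50 − 17.50 = 32.50. The private return per contributed unit (0.3500) is below 1, so free-riding is indeed the best response regardless of what the others do.

32.50 gold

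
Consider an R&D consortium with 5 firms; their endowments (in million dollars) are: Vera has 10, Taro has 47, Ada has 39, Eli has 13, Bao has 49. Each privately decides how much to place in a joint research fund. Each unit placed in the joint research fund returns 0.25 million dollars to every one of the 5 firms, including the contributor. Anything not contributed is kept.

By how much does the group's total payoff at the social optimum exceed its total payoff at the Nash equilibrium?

The private return per contributed unit is 0.25 < 1 for everyone, so the Nash equilibrium is zero contribution and the group total is Σ E_j = 10 + 47 + 39 + 13 + 49 = 158.
Each contributed unit returns 1.250 to the group, so the social optimum is full contribution by everyone: group total = 1.250 × 158 = 197.50.
Efficiency loss = (1.250 − 1) × 158 = 39.50.

39.50 million dollars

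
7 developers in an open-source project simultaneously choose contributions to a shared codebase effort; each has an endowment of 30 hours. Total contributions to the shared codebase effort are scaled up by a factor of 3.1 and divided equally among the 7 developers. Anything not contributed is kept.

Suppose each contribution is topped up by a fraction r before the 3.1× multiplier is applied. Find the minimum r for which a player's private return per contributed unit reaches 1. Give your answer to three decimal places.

With matching at rate r, one contributed unit becomes (1 + r) in the shared codebase effort and returns 3.1 × (1 + r) / 7 to the contributor.
Setting this equal to 1: 1 + r = 7/3.1 = 2.2581.
So the minimum matching rate is r = 2.2581 − 1 = 1.258.

1.258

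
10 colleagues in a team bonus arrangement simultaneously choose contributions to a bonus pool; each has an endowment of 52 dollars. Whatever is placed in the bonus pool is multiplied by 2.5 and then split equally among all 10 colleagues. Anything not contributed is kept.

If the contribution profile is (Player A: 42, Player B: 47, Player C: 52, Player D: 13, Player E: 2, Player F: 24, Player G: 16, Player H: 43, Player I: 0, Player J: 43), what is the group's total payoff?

Total contributed: 42 + 47 + 52 + 13 + 2 + 24 + 16 + 43 + 0 + 43 = 282; total kept: 10 × 52 − 282 = 238.
The bonus pool pays out 2.5 × 282 = 705.00 in aggregate.
Group total = 238 + 705.00 = 943.00.

943.00 dollars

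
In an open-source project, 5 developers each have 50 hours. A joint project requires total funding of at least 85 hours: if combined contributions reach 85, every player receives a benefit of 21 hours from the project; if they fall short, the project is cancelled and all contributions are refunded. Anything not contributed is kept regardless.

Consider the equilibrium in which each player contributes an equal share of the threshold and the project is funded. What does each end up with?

Equal share of the threshold: 85/5 = 17.
At this profile no one gains by cutting their contribution: any cut drops the total below 85, the project is cancelled, contributions are refunded, and the deviator ends with 50, which is less than 50 − 17 + 21 = 54. Contributing more than 17 just wastes the excess. So contributing exactly 17 is a best response.
Each player's payoff: 50 − 17 + 21 = 54.

54 hours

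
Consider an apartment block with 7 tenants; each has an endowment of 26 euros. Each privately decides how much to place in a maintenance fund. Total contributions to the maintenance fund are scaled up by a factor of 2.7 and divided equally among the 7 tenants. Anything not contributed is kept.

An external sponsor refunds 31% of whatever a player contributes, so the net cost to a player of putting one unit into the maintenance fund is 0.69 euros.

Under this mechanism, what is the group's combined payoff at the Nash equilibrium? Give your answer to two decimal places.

The effective private return is (2.7/7) / 0.69 = 0.5590, which is still under 1, so the mechanism doesn't change anyone's dominant strategy: zero contribution.
Everyone keeps their endowment and the group total is 7 × 26 = 182.

182.00 euros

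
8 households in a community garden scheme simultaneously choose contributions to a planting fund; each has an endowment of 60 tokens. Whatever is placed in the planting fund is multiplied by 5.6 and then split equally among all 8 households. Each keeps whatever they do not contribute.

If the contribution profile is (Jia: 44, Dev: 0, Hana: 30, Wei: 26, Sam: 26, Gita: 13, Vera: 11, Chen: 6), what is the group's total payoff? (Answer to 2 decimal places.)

1197.60 tokens

Total contributed: 44 + 0 + 30 + 26 + 26 + 13 + 11 + 6 = 156; total kept: 8 × 60 − 156 = 324.
The planting fund pays out 5.6 × 156 = 873.60 in aggregate.
Group total = 324 + 873.60 = 1197.60.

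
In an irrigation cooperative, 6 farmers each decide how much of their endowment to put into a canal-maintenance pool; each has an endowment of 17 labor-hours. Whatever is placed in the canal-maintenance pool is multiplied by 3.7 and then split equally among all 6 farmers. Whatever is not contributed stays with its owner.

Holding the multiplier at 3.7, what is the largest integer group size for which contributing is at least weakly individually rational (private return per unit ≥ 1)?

3

Private return per unit is 3.7/(group size), which is ≥ 1 whenever the group size is ≤ 3.7.
The largest such integer is 3.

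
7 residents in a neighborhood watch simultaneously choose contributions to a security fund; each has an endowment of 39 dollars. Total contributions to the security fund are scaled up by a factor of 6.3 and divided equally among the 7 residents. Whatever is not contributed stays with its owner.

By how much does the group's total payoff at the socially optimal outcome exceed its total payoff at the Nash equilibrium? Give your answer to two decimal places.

1446.90 dollars

Each contributed unit returns 6.3/7 = 0.9000 to its contributor — below 1 — so contributing 0 is dominant for every player. At the Nash equilibrium everyone keeps their 39, and the group total is 7 × 39 = 273.
Each contributed unit returns 6.300 to the group as a whole (0.9000 to each of 7 players), which exceeds 1, so the social optimum is full contribution: group total = 6.300 × 273 = 1719.90.
Efficiency loss = 1719.90 − 273 = 1446.90.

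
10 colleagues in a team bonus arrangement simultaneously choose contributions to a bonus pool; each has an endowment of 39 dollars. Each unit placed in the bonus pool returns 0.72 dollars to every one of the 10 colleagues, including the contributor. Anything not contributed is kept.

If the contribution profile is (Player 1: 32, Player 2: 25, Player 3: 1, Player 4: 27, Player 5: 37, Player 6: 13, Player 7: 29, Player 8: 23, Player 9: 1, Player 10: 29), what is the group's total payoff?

Total contributed: 32 + 25 + 1 + 27 + 37 + 13 + 29 + 23 + 1 + 29 = 217; total kept: 10 × 39 − 217 = 173.
The bonus pool pays out 0.72 × 10 × 217 = 1562.40 in aggregate.
Group total = 173 + 1562.40 = 1735.40.

1735.40 dollars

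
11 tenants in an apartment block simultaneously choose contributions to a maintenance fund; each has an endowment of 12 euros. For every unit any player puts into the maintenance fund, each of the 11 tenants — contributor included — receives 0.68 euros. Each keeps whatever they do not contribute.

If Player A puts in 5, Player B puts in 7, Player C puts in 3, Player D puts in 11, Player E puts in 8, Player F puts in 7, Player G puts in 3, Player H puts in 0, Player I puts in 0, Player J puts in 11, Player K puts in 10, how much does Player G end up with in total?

Total contributed: 5 + 7 + 3 + 11 + 8 + 7 + 3 + 0 + 0 + 11 + 10 = 65.
Each receives 0.68 × 65 = 44.20 from the maintenance fund.
Player G keeps 12 − 3 = 9, so Player G's payoff is 9 + 44.20 = 53.20.

53.20 euros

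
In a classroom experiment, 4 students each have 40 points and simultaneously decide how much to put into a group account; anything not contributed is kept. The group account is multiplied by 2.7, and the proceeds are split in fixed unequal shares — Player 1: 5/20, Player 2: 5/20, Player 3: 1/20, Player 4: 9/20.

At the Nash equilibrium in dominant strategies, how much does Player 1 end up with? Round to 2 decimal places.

Player j's private return per contributed unit is 2.7 × (j's share). Contributing is weakly dominant for j when that share is at least 1/2.7 = 0.3704, and contributing 0 is dominant otherwise.
The only share above 0.3704 is Player 4's 9/20, contributing 40; the remaining 3 contribute 0. Total contributed: 40.
Player 1 keeps 40 and receives 2.7 × 40 × 5/20 = 27.00 from the group account, for a payoff of 67.00.

67.00 points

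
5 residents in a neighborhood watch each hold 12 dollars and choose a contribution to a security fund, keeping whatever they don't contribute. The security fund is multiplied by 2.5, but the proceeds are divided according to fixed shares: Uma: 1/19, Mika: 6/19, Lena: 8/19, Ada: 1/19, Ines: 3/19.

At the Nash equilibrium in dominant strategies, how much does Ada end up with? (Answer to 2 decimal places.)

Player j's private return per contributed unit is 2.5 × (j's share). Contributing is weakly dominant for j when that share is at least 1/2.5 = 0.4000, and contributing 0 is dominant otherwise.
Lena alone (share 8/19) is above the threshold, contributing 12; the remaining 4 contribute 0. Total contributed: 12.
Ada keeps 12 and receives 2.5 × 12 × 1/19 = 1.58 from the security fund, for a payoff of 13.58.

13.58 dollars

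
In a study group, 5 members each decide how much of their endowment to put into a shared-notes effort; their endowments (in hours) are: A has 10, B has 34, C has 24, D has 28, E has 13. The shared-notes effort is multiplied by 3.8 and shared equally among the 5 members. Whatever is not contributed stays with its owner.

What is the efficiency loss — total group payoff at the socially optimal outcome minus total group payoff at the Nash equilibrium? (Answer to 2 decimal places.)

305.20 hours

The private return per contributed unit is 3.8/5 = 0.7600 < 1 for every player regardless of endowment, so the Nash equilibrium is zero contribution and the group total is Σ E_j = 10 + 34 + 24 + 28 + 13 = 109.
Each contributed unit returns 3.800 to the group, so the social optimum is full contribution by everyone: group total = 3.800 × 109 = 414.20.
Efficiency loss = (3.800 − 1) × 109 = 305.20.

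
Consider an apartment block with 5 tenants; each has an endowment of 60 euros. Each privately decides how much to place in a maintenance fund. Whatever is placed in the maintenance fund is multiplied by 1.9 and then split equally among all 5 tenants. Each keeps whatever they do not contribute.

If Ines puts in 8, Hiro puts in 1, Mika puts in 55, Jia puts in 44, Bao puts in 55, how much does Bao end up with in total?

Total contributed: 8 + 1 + 55 + 44 + 55 = 163.
Each receives 1.9 × 163 / 5 = 61.94 from the maintenance fund.
Bao keeps 60 − 55 = 5, so Bao's payoff is 5 + 61.94 = 66.94.

66.94 euros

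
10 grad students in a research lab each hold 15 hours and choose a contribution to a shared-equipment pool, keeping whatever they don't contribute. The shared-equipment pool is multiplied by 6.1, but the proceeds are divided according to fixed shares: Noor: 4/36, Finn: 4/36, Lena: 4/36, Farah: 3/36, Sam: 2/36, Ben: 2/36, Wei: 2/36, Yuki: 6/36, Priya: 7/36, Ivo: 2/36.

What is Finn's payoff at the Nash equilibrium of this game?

For player j, contributing a unit is worthwhile iff 6.1 × (j's share) ≥ 1, i.e. iff j's share is at least 0.1639.
Yuki and Priya clear that bar, contributing 15 each; the remaining 8 contribute 0. Total contributed: 30.
Finn keeps 15 and receives 6.1 × 30 × 4/36 = 20.33 from the shared-equipment pool, for a payoff of 35.33.

35.33 hours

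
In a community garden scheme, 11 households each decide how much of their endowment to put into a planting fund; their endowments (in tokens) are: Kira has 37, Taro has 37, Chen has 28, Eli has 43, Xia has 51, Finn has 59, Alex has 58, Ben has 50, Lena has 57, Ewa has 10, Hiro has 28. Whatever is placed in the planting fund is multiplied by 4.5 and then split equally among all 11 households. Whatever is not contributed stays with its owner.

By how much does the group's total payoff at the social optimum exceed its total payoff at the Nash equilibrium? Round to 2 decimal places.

1603.00 tokens

The private return per contributed unit is 4.5/11 = 0.4091 < 1 for every player regardless of endowment, so the Nash equilibrium is zero contribution and the group total is Σ E_j = 37 + 37 + 28 + 43 + 51 + 59 + 58 + 50 + 57 + 10 + 28 = 458.
Each contributed unit returns 4.500 to the group, so the social optimum is full contribution by everyone: group total = 4.500 × 458 = 2061.00.
Efficiency loss = (4.500 − 1) × 458 = 1603.00.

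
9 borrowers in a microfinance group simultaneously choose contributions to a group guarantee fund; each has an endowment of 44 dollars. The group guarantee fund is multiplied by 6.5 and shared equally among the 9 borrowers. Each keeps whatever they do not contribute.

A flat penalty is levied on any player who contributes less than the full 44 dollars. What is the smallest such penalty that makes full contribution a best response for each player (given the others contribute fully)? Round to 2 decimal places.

Given the others contribute fully, the best deviation is to contribute 0 (any partial contribution still incurs the fine and gives up units whose private return 0.7222 is below 1).
Deviating from 44 to 0 saves 44 dollars but forfeits the deviator's share of the drop in the group guarantee fund: 6.5/9 × 44 = 31.78.
So the deviation gain is 44 − 31.78 = 12.22, and the fine must be at least 12.22 dollars to wipe it out.

12.22 dollars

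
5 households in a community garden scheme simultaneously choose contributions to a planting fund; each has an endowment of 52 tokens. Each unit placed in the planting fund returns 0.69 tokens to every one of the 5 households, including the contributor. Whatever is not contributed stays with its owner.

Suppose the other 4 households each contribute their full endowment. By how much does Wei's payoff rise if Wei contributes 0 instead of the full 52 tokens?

Switching from a contribution of 52 to 0 lets Wei keep an extra 52 tokens, but lowers the planting fund by 52, which costs Wei their own share of that drop: 0.69 × 52 = 35.88.
Net gain = 52 − 35.88 = 16.12. The private return per contributed unit (0.69) is below 1, so free-riding is indeed the best response regardless of what the others do.

16.12 tokens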